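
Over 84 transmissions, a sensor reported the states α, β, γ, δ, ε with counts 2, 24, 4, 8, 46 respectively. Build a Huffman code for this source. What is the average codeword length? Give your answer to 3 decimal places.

Probabilities are the counts divided by 84.
Repeatedly combine the two least-probable nodes; the expected code length is the sum of the merged weights.
merge 1/42 + 1/21 → 1/14
merge 1/14 + 2/21 → 1/6
merge 1/6 + 2/7 → 19/42
merge 19/42 + 23/42 → 1
L = 1/14 + 1/6 + 19/42 + 1 = 71/42 ≈ 1.690 bits/symbol.

1.690 bits/symbol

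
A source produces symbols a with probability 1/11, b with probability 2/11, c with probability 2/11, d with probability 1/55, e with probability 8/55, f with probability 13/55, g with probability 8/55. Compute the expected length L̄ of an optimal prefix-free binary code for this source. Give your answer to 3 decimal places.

2.691 bits/symbol

Repeatedly combine the two least-probable nodes; the expected code length is the sum of the merged weights.
merge 1/55 + 1/11 → 6/55
merge 6/55 + 8/55 → 14/55
merge 8/55 + 2/11 → 18/55
merge 2/11 + 13/55 → 23/55
merge 14/55 + 18/55 → 32/55
merge 23/55 + 32/55 → 1
L = 6/55 + 14/55 + 18/55 + 23/55 + 32/55 + 1 = 148/55 ≈ 2.691 bits/symbol.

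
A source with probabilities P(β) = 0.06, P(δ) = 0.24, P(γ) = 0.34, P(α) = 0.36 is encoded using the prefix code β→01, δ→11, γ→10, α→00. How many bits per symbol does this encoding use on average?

L̄ = Σ pᵢ·ℓᵢ = 0.06·2 + 0.24·2 + 0.34·2 + 0.36·2 = 2 bits/symbol.

2 bits/symbol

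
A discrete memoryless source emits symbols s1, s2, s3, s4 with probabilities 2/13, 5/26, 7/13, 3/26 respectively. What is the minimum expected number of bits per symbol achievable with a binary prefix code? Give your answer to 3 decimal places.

Repeatedly combine the two least-probable nodes; the expected code length is the sum of the merged weights.
merge 3/26 + 2/13 → 7/26
merge 5/26 + 7/26 → 6/13
merge 6/13 + 7/13 → 1
L = 7/26 + 6/13 + 1 = 45/26 ≈ 1.731 bits/symbol.

1.731 bits/symbol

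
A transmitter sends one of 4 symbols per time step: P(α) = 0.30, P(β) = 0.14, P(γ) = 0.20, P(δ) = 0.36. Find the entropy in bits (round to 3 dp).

H = −Σ pᵢ log₂ pᵢ.
−0.30·log₂(0.30) = 0.5211
−0.14·log₂(0.14) = 0.3971
−0.20·log₂(0.20) = 0.4644
−0.36·log₂(0.36) = 0.5306
Sum ≈ 1.9132 → 1.913 bits.

1.913 bits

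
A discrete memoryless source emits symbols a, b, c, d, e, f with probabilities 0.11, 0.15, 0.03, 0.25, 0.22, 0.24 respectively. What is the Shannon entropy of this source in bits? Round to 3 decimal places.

2.387 bits

H = −Σ pᵢ log₂ pᵢ.
−0.11·log₂(0.11) = 0.3503
−0.15·log₂(0.15) = 0.4105
−0.03·log₂(0.03) = 0.1518
−0.25·log₂(0.25) = 0.5000
−0.22·log₂(0.22) = 0.4806
−0.24·log₂(0.24) = 0.4941
Sum ≈ 2.3873 → 2.387 bits.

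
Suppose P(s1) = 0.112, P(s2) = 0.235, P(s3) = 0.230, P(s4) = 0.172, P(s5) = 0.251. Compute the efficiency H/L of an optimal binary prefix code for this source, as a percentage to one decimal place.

99.4%

Entropy H = −Σ p log₂ p ≈ 2.2697 bits.
Huffman merges: 14/125+43/250→71/250; 23/100+47/200→93/200; 251/1000+71/250→107/200; 93/200+107/200→1. L = 571/250 ≈ 2.2840.
Efficiency = H/L = 2.2697/2.2840 = 99.4%.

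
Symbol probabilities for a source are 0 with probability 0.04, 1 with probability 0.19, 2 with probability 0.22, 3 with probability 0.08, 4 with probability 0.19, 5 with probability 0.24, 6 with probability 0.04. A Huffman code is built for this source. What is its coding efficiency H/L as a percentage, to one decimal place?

Entropy H = −Σ p log₂ p ≈ 2.5482 bits.
Huffman merges: 1/25+1/25→2/25; 2/25+2/25→4/25; 4/25+19/100→7/20; 19/100+11/50→41/100; 6/25+7/20→59/100; 41/100+59/100→1. L = 259/100 ≈ 2.5900.
Efficiency = H/L = 2.5482/2.5900 = 98.4%.

98.4%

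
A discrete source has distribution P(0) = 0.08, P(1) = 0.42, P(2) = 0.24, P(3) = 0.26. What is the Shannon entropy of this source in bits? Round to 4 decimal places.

1.8166 bits

H = −Σ pᵢ log₂ pᵢ.
−0.08·log₂(0.08) = 0.2915
−0.42·log₂(0.42) = 0.5256
−0.24·log₂(0.24) = 0.4941
−0.26·log₂(0.26) = 0.5053
Sum ≈ 1.8166 → 1.8166 bits.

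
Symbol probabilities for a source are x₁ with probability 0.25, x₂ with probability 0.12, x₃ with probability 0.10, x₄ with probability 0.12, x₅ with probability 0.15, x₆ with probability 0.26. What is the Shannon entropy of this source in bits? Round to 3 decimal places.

2.482 bits

H = −Σ pᵢ log₂ pᵢ.
−0.25·log₂(0.25) = 0.5000
−0.12·log₂(0.12) = 0.3671
−0.10·log₂(0.10) = 0.3322
−0.12·log₂(0.12) = 0.3671
−0.15·log₂(0.15) = 0.4105
−0.26·log₂(0.26) = 0.5053
Sum ≈ 2.4822 → 2.482 bits.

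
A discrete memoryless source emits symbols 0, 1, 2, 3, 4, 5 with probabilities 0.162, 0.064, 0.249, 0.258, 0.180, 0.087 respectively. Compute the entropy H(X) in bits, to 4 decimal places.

H = −Σ pᵢ log₂ pᵢ.
−0.162·log₂(0.162) = 0.4254
−0.064·log₂(0.064) = 0.2538
−0.249·log₂(0.249) = 0.4994
−0.258·log₂(0.258) = 0.5043
−0.180·log₂(0.180) = 0.4453
−0.087·log₂(0.087) = 0.3065
Sum ≈ 2.4347 → 2.4347 bits.

2.4347 bits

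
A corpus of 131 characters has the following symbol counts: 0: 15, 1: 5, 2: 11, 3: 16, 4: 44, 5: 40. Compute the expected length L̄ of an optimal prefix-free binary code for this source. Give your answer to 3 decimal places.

2.359 bits/symbol

Probabilities are the counts divided by 131.
Repeatedly combine the two least-probable nodes; the expected code length is the sum of the merged weights.
merge 5/131 + 11/131 → 16/131
merge 15/131 + 16/131 → 31/131
merge 16/131 + 31/131 → 47/131
merge 40/131 + 44/131 → 84/131
merge 47/131 + 84/131 → 1
L = 16/131 + 31/131 + 47/131 + 84/131 + 1 = 309/131 ≈ 2.359 bits/symbol.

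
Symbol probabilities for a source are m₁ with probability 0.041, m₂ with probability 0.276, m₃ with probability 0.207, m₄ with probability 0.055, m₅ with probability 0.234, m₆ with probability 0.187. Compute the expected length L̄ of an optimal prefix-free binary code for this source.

Repeatedly combine the two least-probable nodes; the expected code length is the sum of the merged weights.
merge 41/1000 + 11/200 → 12/125
merge 12/125 + 187/1000 → 283/1000
merge 207/1000 + 117/500 → 441/1000
merge 69/250 + 283/1000 → 559/1000
merge 441/1000 + 559/1000 → 1
L = 12/125 + 283/1000 + 441/1000 + 559/1000 + 1 = 2379/1000 = 2.379 bits/symbol.

2.379 bits/symbol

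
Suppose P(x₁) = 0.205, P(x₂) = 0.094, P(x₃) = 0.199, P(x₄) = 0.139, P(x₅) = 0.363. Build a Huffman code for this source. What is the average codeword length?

2.233 bits/symbol

Repeatedly combine the two least-probable nodes; the expected code length is the sum of the merged weights.
merge 47/500 + 139/1000 → 233/1000
merge 199/1000 + 41/200 → 101/250
merge 233/1000 + 363/1000 → 149/250
merge 101/250 + 149/250 → 1
L = 233/1000 + 101/250 + 149/250 + 1 = 2233/1000 = 2.233 bits/symbol.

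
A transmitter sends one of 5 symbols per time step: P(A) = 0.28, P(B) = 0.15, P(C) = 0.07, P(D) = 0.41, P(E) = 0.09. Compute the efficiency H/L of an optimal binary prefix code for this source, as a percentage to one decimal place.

98.7%

Entropy H = −Σ p log₂ p ≈ 2.0334 bits.
Huffman merges: 7/100+9/100→4/25; 3/20+4/25→31/100; 7/25+31/100→59/100; 41/100+59/100→1. L = 103/50 ≈ 2.0600.
Efficiency = H/L = 2.0334/2.0600 = 98.7%.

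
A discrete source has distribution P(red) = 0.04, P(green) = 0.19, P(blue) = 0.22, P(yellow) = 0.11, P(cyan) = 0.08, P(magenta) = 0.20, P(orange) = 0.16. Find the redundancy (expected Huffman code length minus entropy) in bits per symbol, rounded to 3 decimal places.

0.049 bits

Entropy H = −Σ p log₂ p ≈ 2.6508 bits.
Huffman merges: 1/25+2/25→3/25; 11/100+3/25→23/100; 4/25+19/100→7/20; 1/5+11/50→21/50; 23/100+7/20→29/50; 21/50+29/50→1. L = 27/10 ≈ 2.7000.
L − H = 2.7000 − 2.6508 = 0.049 bits.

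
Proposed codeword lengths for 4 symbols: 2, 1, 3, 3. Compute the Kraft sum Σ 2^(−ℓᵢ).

With common denominator 2^3 = 8: Σ 2^(−ℓᵢ) = 2/8 + 4/8 + 1/8 + 1/8 = 8/8 = 1.

1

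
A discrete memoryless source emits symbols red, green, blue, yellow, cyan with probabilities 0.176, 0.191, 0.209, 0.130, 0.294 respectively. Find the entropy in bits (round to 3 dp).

2.271 bits

H = −Σ pᵢ log₂ pᵢ.
−0.176·log₂(0.176) = 0.4411
−0.191·log₂(0.191) = 0.4562
−0.209·log₂(0.209) = 0.4720
−0.130·log₂(0.130) = 0.3826
−0.294·log₂(0.294) = 0.5192
Sum ≈ 2.2712 → 2.271 bits.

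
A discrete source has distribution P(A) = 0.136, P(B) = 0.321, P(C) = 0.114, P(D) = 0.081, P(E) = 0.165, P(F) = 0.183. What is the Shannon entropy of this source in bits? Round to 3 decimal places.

H = −Σ pᵢ log₂ pᵢ.
−0.136·log₂(0.136) = 0.3915
−0.321·log₂(0.321) = 0.5262
−0.114·log₂(0.114) = 0.3571
−0.081·log₂(0.081) = 0.2937
−0.165·log₂(0.165) = 0.4289
−0.183·log₂(0.183) = 0.4484
Sum ≈ 2.4458 → 2.446 bits.

2.446 bits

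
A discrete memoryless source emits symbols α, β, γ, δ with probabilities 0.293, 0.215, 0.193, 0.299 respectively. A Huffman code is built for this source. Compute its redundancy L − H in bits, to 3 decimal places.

Entropy H = −Σ p log₂ p ≈ 1.9745 bits.
Huffman merges: 193/1000+43/200→51/125; 293/1000+299/1000→74/125; 51/125+74/125→1. L = 2 ≈ 2.0000.
L − H = 2.0000 − 1.9745 = 0.025 bits.

0.025 bits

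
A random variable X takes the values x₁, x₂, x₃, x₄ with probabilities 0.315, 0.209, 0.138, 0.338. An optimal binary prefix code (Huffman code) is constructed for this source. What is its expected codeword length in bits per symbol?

2 bits/symbol

Repeatedly combine the two least-probable nodes; the expected code length is the sum of the merged weights.
merge 69/500 + 209/1000 → 347/1000
merge 63/200 + 169/500 → 653/1000
merge 347/1000 + 653/1000 → 1
L = 347/1000 + 653/1000 + 1 = 2 bits/symbol.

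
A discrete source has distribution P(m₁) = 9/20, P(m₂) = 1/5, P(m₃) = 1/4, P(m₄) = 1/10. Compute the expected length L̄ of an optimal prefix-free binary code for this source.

Repeatedly combine the two least-probable nodes; the expected code length is the sum of the merged weights.
merge 1/10 + 1/5 → 3/10
merge 1/4 + 3/10 → 11/20
merge 9/20 + 11/20 → 1
L = 3/10 + 11/20 + 1 = 37/20 = 1.85 bits/symbol.

1.85 bits/symbol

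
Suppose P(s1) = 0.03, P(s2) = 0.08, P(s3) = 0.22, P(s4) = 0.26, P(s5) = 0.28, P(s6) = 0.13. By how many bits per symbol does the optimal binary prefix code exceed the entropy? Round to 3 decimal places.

Entropy H = −Σ p log₂ p ≈ 2.3260 bits.
Huffman merges: 3/100+2/25→11/100; 11/100+13/100→6/25; 11/50+6/25→23/50; 13/50+7/25→27/50; 23/50+27/50→1. L = 47/20 ≈ 2.3500.
L − H = 2.3500 − 2.3260 = 0.024 bits.

0.024 bits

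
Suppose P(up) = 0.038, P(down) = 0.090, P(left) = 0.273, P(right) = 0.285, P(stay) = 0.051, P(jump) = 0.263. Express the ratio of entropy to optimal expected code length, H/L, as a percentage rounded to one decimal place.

Entropy H = −Σ p log₂ p ≈ 2.2451 bits.
Huffman merges: 19/500+51/1000→89/1000; 89/1000+9/100→179/1000; 179/1000+263/1000→221/500; 273/1000+57/200→279/500; 221/500+279/500→1. L = 567/250 ≈ 2.2680.
Efficiency = H/L = 2.2451/2.2680 = 99.0%.

99.0%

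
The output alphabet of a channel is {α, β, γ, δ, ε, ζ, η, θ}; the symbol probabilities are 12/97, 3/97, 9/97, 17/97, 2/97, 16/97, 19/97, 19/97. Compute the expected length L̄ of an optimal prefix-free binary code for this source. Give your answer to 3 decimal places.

Repeatedly combine the two least-probable nodes; the expected code length is the sum of the merged weights.
merge 2/97 + 3/97 → 5/97
merge 5/97 + 9/97 → 14/97
merge 12/97 + 14/97 → 26/97
merge 16/97 + 17/97 → 33/97
merge 19/97 + 19/97 → 38/97
merge 26/97 + 33/97 → 59/97
merge 38/97 + 59/97 → 1
L = 5/97 + 14/97 + 26/97 + 33/97 + 38/97 + 59/97 + 1 = 272/97 ≈ 2.804 bits/symbol.

2.804 bits/symbol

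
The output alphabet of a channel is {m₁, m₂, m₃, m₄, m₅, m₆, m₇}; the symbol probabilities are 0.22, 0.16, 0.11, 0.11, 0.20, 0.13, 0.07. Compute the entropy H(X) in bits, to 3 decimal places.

H = −Σ pᵢ log₂ pᵢ.
−0.22·log₂(0.22) = 0.4806
−0.16·log₂(0.16) = 0.4230
−0.11·log₂(0.11) = 0.3503
−0.11·log₂(0.11) = 0.3503
−0.20·log₂(0.20) = 0.4644
−0.13·log₂(0.13) = 0.3826
−0.07·log₂(0.07) = 0.2686
Sum ≈ 2.7197 → 2.720 bits.

2.720 bits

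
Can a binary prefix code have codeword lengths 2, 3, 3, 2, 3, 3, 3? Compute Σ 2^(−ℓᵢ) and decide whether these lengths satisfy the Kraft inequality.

With common denominator 2^3 = 8: Σ 2^(−ℓᵢ) = 2/8 + 1/8 + 1/8 + 2/8 + 1/8 + 1/8 + 1/8 = 9/8 = 1.125.
Kraft's inequality requires Σ ≤ 1; here Σ = 1.125 > 1, so no such prefix code exists.

1.125; no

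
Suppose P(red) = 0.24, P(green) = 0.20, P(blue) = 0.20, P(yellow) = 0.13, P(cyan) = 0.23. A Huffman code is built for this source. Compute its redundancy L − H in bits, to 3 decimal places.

0.037 bits

Entropy H = −Σ p log₂ p ≈ 2.2932 bits.
Huffman merges: 13/100+1/5→33/100; 1/5+23/100→43/100; 6/25+33/100→57/100; 43/100+57/100→1. L = 233/100 ≈ 2.3300.
L − H = 2.3300 − 2.2932 = 0.037 bits.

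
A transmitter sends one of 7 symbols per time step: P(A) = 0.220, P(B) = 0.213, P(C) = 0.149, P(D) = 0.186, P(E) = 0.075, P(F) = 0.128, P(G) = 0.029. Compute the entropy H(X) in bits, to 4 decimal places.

2.6244 bits

H = −Σ pᵢ log₂ pᵢ.
−0.220·log₂(0.220) = 0.4806
−0.213·log₂(0.213) = 0.4752
−0.149·log₂(0.149) = 0.4092
−0.186·log₂(0.186) = 0.4514
−0.075·log₂(0.075) = 0.2803
−0.128·log₂(0.128) = 0.3796
−0.029·log₂(0.029) = 0.1481
Sum ≈ 2.6244 → 2.6244 bits.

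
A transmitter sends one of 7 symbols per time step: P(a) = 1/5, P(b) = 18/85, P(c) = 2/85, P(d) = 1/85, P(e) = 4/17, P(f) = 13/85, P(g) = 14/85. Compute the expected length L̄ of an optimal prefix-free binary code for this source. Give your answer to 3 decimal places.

2.576 bits/symbol

Repeatedly combine the two least-probable nodes; the expected code length is the sum of the merged weights.
merge 1/85 + 2/85 → 3/85
merge 3/85 + 13/85 → 16/85
merge 14/85 + 16/85 → 6/17
merge 1/5 + 18/85 → 7/17
merge 4/17 + 6/17 → 10/17
merge 7/17 + 10/17 → 1
L = 3/85 + 16/85 + 6/17 + 7/17 + 10/17 + 1 = 219/85 ≈ 2.576 bits/symbol.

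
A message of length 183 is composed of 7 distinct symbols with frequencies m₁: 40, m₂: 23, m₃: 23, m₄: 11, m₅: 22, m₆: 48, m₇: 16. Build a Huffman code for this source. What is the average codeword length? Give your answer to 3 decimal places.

Probabilities are the counts divided by 183.
Repeatedly combine the two least-probable nodes; the expected code length is the sum of the merged weights.
merge 11/183 + 16/183 → 9/61
merge 22/183 + 23/183 → 15/61
merge 23/183 + 9/61 → 50/183
merge 40/183 + 15/61 → 85/183
merge 16/61 + 50/183 → 98/183
merge 85/183 + 98/183 → 1
L = 9/61 + 15/61 + 50/183 + 85/183 + 98/183 + 1 = 8/3 ≈ 2.667 bits/symbol.

2.667 bits/symbol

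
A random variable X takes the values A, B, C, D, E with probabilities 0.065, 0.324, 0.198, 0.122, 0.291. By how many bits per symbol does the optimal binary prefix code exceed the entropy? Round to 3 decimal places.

Entropy H = −Σ p log₂ p ≈ 2.1343 bits.
Huffman merges: 13/200+61/500→187/1000; 187/1000+99/500→77/200; 291/1000+81/250→123/200; 77/200+123/200→1. L = 2187/1000 ≈ 2.1870.
L − H = 2.1870 − 2.1343 = 0.053 bits.

0.053 bits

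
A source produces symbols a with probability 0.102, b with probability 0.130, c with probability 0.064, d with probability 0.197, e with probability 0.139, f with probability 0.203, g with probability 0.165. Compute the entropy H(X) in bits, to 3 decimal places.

2.726 bits

H = −Σ pᵢ log₂ pᵢ.
−0.102·log₂(0.102) = 0.3359
−0.130·log₂(0.130) = 0.3826
−0.064·log₂(0.064) = 0.2538
−0.197·log₂(0.197) = 0.4617
−0.139·log₂(0.139) = 0.3957
−0.203·log₂(0.203) = 0.4670
−0.165·log₂(0.165) = 0.4289
Sum ≈ 2.7257 → 2.726 bits.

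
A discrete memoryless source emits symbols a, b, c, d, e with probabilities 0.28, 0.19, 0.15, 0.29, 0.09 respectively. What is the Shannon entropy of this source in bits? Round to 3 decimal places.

2.211 bits

H = −Σ pᵢ log₂ pᵢ.
−0.28·log₂(0.28) = 0.5142
−0.19·log₂(0.19) = 0.4552
−0.15·log₂(0.15) = 0.4105
−0.29·log₂(0.29) = 0.5179
−0.09·log₂(0.09) = 0.3127
Sum ≈ 2.2105 → 2.211 bits.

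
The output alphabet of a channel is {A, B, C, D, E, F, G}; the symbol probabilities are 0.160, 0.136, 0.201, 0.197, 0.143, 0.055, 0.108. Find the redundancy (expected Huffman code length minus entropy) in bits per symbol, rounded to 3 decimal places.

Entropy H = −Σ p log₂ p ≈ 2.7196 bits.
Huffman merges: 11/200+27/250→163/1000; 17/125+143/1000→279/1000; 4/25+163/1000→323/1000; 197/1000+201/1000→199/500; 279/1000+323/1000→301/500; 199/500+301/500→1. L = 553/200 ≈ 2.7650.
L − H = 2.7650 − 2.7196 = 0.045 bits.

0.045 bits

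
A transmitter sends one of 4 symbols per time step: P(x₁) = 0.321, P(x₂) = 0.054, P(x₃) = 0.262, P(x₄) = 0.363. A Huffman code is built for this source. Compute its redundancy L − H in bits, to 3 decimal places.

Entropy H = −Σ p log₂ p ≈ 1.7906 bits.
Huffman merges: 27/500+131/500→79/250; 79/250+321/1000→637/1000; 363/1000+637/1000→1. L = 1953/1000 ≈ 1.9530.
L − H = 1.9530 − 1.7906 = 0.162 bits.

0.162 bits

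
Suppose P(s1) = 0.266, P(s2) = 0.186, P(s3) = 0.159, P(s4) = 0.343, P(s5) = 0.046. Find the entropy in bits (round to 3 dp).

H = −Σ pᵢ log₂ pᵢ.
−0.266·log₂(0.266) = 0.5082
−0.186·log₂(0.186) = 0.4514
−0.159·log₂(0.159) = 0.4218
−0.343·log₂(0.343) = 0.5295
−0.046·log₂(0.046) = 0.2043
Sum ≈ 2.1152 → 2.115 bits.

2.115 bits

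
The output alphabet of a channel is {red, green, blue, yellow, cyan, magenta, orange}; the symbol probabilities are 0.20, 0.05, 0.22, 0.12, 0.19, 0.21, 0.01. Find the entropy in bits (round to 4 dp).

2.5226 bits

H = −Σ pᵢ log₂ pᵢ.
−0.20·log₂(0.20) = 0.4644
−0.05·log₂(0.05) = 0.2161
−0.22·log₂(0.22) = 0.4806
−0.12·log₂(0.12) = 0.3671
−0.19·log₂(0.19) = 0.4552
−0.21·log₂(0.21) = 0.4728
−0.01·log₂(0.01) = 0.0664
Sum ≈ 2.5226 → 2.5226 bits.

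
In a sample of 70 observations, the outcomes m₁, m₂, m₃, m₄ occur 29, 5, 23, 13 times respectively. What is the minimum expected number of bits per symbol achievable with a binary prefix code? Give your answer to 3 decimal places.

Probabilities are the counts divided by 70.
Repeatedly combine the two least-probable nodes; the expected code length is the sum of the merged weights.
merge 1/14 + 13/70 → 9/35
merge 9/35 + 23/70 → 41/70
merge 29/70 + 41/70 → 1
L = 9/35 + 41/70 + 1 = 129/70 ≈ 1.843 bits/symbol.

1.843 bits/symbol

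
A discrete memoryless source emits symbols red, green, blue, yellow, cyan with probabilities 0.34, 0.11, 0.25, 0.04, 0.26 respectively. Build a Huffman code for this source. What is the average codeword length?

2.15 bits/symbol

Repeatedly combine the two least-probable nodes; the expected code length is the sum of the merged weights.
merge 1/25 + 11/100 → 3/20
merge 3/20 + 1/4 → 2/5
merge 13/50 + 17/50 → 3/5
merge 2/5 + 3/5 → 1
L = 3/20 + 2/5 + 3/5 + 1 = 43/20 = 2.15 bits/symbol.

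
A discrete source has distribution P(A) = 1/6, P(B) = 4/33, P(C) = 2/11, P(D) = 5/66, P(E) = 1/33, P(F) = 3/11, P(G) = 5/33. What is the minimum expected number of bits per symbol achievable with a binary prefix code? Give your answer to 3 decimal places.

Repeatedly combine the two least-probable nodes; the expected code length is the sum of the merged weights.
merge 1/33 + 5/66 → 7/66
merge 7/66 + 4/33 → 5/22
merge 5/33 + 1/6 → 7/22
merge 2/11 + 5/22 → 9/22
merge 3/11 + 7/22 → 13/22
merge 9/22 + 13/22 → 1
L = 7/66 + 5/22 + 7/22 + 9/22 + 13/22 + 1 = 175/66 ≈ 2.652 bits/symbol.

2.652 bits/symbol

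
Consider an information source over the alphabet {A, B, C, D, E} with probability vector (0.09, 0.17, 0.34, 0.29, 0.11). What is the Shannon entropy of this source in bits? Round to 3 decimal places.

2.145 bits

H = −Σ pᵢ log₂ pᵢ.
−0.09·log₂(0.09) = 0.3127
−0.17·log₂(0.17) = 0.4346
−0.34·log₂(0.34) = 0.5292
−0.29·log₂(0.29) = 0.5179
−0.11·log₂(0.11) = 0.3503
Sum ≈ 2.1446 → 2.145 bits.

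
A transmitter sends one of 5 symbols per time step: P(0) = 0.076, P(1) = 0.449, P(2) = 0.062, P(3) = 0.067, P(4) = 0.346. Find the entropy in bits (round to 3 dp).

1.841 bits

H = −Σ pᵢ log₂ pᵢ.
−0.076·log₂(0.076) = 0.2826
−0.449·log₂(0.449) = 0.5187
−0.062·log₂(0.062) = 0.2487
−0.067·log₂(0.067) = 0.2613
−0.346·log₂(0.346) = 0.5298
Sum ≈ 1.8410 → 1.841 bits.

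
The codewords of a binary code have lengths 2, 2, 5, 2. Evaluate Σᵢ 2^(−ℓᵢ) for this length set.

With common denominator 2^5 = 32: Σ 2^(−ℓᵢ) = 8/32 + 8/32 + 1/32 + 8/32 = 25/32 = 0.78125.

0.78125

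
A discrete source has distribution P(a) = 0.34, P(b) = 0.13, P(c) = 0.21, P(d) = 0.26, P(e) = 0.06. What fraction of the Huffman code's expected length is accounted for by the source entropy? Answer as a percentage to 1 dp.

97.4%

Entropy H = −Σ p log₂ p ≈ 2.1335 bits.
Huffman merges: 3/50+13/100→19/100; 19/100+21/100→2/5; 13/50+17/50→3/5; 2/5+3/5→1. L = 219/100 ≈ 2.1900.
Efficiency = H/L = 2.1335/2.1900 = 97.4%.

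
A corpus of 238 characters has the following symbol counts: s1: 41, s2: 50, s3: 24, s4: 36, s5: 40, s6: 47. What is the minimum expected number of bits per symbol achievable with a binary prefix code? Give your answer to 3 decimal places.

2.592 bits/symbol

Probabilities are the counts divided by 238.
Repeatedly combine the two least-probable nodes; the expected code length is the sum of the merged weights.
merge 12/119 + 18/119 → 30/119
merge 20/119 + 41/238 → 81/238
merge 47/238 + 25/119 → 97/238
merge 30/119 + 81/238 → 141/238
merge 97/238 + 141/238 → 1
L = 30/119 + 81/238 + 97/238 + 141/238 + 1 = 617/238 ≈ 2.592 bits/symbol.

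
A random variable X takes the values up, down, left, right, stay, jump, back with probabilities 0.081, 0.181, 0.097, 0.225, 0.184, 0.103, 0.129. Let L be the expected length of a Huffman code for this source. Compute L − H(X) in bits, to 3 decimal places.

Entropy H = −Σ p log₂ p ≈ 2.7190 bits.
Huffman merges: 81/1000+97/1000→89/500; 103/1000+129/1000→29/125; 89/500+181/1000→359/1000; 23/125+9/40→409/1000; 29/125+359/1000→591/1000; 409/1000+591/1000→1. L = 2769/1000 ≈ 2.7690.
L − H = 2.7690 − 2.7190 = 0.050 bits.

0.050 bits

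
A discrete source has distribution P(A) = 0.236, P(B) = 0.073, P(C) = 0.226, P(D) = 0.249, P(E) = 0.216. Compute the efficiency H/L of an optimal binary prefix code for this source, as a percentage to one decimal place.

Entropy H = −Σ p log₂ p ≈ 2.2292 bits.
Huffman merges: 73/1000+27/125→289/1000; 113/500+59/250→231/500; 249/1000+289/1000→269/500; 231/500+269/500→1. L = 2289/1000 ≈ 2.2890.
Efficiency = H/L = 2.2292/2.2890 = 97.4%.

97.4%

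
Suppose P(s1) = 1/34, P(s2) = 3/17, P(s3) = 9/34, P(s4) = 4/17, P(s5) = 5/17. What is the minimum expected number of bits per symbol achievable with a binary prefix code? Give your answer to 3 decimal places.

2.206 bits/symbol

Repeatedly combine the two least-probable nodes; the expected code length is the sum of the merged weights.
merge 1/34 + 3/17 → 7/34
merge 7/34 + 4/17 → 15/34
merge 9/34 + 5/17 → 19/34
merge 15/34 + 19/34 → 1
L = 7/34 + 15/34 + 19/34 + 1 = 75/34 ≈ 2.206 bits/symbol.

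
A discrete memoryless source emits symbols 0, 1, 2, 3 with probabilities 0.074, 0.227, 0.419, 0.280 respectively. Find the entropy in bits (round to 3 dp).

H = −Σ pᵢ log₂ pᵢ.
−0.074·log₂(0.074) = 0.2780
−0.227·log₂(0.227) = 0.4856
−0.419·log₂(0.419) = 0.5258
−0.280·log₂(0.280) = 0.5142
Sum ≈ 1.8036 → 1.804 bits.

1.804 bits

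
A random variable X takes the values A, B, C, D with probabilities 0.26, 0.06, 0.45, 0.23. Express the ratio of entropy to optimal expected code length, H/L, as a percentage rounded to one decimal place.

Entropy H = −Σ p log₂ p ≈ 1.7549 bits.
Huffman merges: 3/50+23/100→29/100; 13/50+29/100→11/20; 9/20+11/20→1. L = 46/25 ≈ 1.8400.
Efficiency = H/L = 1.7549/1.8400 = 95.4%.

95.4%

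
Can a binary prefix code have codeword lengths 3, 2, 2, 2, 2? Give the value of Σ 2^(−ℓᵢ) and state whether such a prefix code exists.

With common denominator 2^3 = 8: Σ 2^(−ℓᵢ) = 1/8 + 2/8 + 2/8 + 2/8 + 2/8 = 9/8 = 1.125.
Kraft's inequality requires Σ ≤ 1; here Σ = 1.125 > 1, so no such prefix code exists.

1.125; no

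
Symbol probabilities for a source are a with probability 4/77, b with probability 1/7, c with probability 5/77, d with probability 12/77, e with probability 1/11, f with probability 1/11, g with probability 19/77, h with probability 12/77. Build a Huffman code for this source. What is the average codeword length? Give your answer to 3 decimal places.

Repeatedly combine the two least-probable nodes; the expected code length is the sum of the merged weights.
merge 4/77 + 5/77 → 9/77
merge 1/11 + 1/11 → 2/11
merge 9/77 + 1/7 → 20/77
merge 12/77 + 12/77 → 24/77
merge 2/11 + 19/77 → 3/7
merge 20/77 + 24/77 → 4/7
merge 3/7 + 4/7 → 1
L = 9/77 + 2/11 + 20/77 + 24/77 + 3/7 + 4/7 + 1 = 221/77 ≈ 2.870 bits/symbol.

2.870 bits/symbol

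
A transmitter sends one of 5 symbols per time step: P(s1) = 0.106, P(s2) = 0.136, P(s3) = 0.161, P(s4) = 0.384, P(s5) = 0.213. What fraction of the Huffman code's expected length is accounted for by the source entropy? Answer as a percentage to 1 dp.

97.0%

Entropy H = −Σ p log₂ p ≈ 2.1643 bits.
Huffman merges: 53/500+17/125→121/500; 161/1000+213/1000→187/500; 121/500+187/500→77/125; 48/125+77/125→1. L = 279/125 ≈ 2.2320.
Efficiency = H/L = 2.1643/2.2320 = 97.0%.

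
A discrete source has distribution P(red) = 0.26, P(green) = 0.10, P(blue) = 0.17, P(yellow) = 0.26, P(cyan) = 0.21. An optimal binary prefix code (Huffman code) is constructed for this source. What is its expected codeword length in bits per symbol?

Repeatedly combine the two least-probable nodes; the expected code length is the sum of the merged weights.
merge 1/10 + 17/100 → 27/100
merge 21/100 + 13/50 → 47/100
merge 13/50 + 27/100 → 53/100
merge 47/100 + 53/100 → 1
L = 27/100 + 47/100 + 53/100 + 1 = 227/100 = 2.27 bits/symbol.

2.27 bits/symbol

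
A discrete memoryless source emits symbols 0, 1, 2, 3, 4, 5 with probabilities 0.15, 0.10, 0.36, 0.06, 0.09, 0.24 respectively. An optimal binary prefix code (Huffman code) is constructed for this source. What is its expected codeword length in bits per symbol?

Repeatedly combine the two least-probable nodes; the expected code length is the sum of the merged weights.
merge 3/50 + 9/100 → 3/20
merge 1/10 + 3/20 → 1/4
merge 3/20 + 6/25 → 39/100
merge 1/4 + 9/25 → 61/100
merge 39/100 + 61/100 → 1
L = 3/20 + 1/4 + 39/100 + 61/100 + 1 = 12/5 = 2.4 bits/symbol.

2.4 bits/symbol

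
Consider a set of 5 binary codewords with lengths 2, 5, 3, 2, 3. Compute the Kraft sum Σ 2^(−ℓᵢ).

With common denominator 2^5 = 32: Σ 2^(−ℓᵢ) = 8/32 + 1/32 + 4/32 + 8/32 + 4/32 = 25/32 = 0.78125.

0.78125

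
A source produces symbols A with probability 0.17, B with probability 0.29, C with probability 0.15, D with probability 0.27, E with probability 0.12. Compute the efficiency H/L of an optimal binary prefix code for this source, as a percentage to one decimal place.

98.7%

Entropy H = −Σ p log₂ p ≈ 2.2401 bits.
Huffman merges: 3/25+3/20→27/100; 17/100+27/100→11/25; 27/100+29/100→14/25; 11/25+14/25→1. L = 227/100 ≈ 2.2700.
Efficiency = H/L = 2.2401/2.2700 = 98.7%.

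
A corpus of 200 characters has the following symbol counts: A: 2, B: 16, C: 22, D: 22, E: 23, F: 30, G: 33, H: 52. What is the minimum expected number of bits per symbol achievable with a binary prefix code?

2.83 bits/symbol

Probabilities are the counts divided by 200.
Repeatedly combine the two least-probable nodes; the expected code length is the sum of the merged weights.
merge 1/100 + 2/25 → 9/100
merge 9/100 + 11/100 → 1/5
merge 11/100 + 23/200 → 9/40
merge 3/20 + 33/200 → 63/200
merge 1/5 + 9/40 → 17/40
merge 13/50 + 63/200 → 23/40
merge 17/40 + 23/40 → 1
L = 9/100 + 1/5 + 9/40 + 63/200 + 17/40 + 23/40 + 1 = 283/100 = 2.83 bits/symbol.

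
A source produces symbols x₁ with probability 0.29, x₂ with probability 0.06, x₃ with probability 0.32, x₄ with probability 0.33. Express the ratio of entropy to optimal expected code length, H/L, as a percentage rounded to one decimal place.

90.8%

Entropy H = −Σ p log₂ p ≈ 1.8153 bits.
Huffman merges: 3/50+29/100→7/20; 8/25+33/100→13/20; 7/20+13/20→1. L = 2 ≈ 2.0000.
Efficiency = H/L = 1.8153/2.0000 = 90.8%.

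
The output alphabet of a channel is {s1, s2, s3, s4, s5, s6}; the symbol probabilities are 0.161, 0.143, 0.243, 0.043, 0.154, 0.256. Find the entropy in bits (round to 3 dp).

2.436 bits

H = −Σ pᵢ log₂ pᵢ.
−0.161·log₂(0.161) = 0.4242
−0.143·log₂(0.143) = 0.4012
−0.243·log₂(0.243) = 0.4960
−0.043·log₂(0.043) = 0.1952
−0.154·log₂(0.154) = 0.4156
−0.256·log₂(0.256) = 0.5032
Sum ≈ 2.4355 → 2.436 bits.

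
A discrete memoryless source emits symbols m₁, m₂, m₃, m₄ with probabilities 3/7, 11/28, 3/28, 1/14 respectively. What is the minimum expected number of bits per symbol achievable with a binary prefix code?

1.75 bits/symbol

Repeatedly combine the two least-probable nodes; the expected code length is the sum of the merged weights.
merge 1/14 + 3/28 → 5/28
merge 5/28 + 11/28 → 4/7
merge 3/7 + 4/7 → 1
L = 5/28 + 4/7 + 1 = 7/4 = 1.75 bits/symbol.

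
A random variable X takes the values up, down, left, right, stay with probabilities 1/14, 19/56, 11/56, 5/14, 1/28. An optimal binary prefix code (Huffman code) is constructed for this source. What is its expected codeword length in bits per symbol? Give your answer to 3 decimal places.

2.054 bits/symbol

Repeatedly combine the two least-probable nodes; the expected code length is the sum of the merged weights.
merge 1/28 + 1/14 → 3/28
merge 3/28 + 11/56 → 17/56
merge 17/56 + 19/56 → 9/14
merge 5/14 + 9/14 → 1
L = 3/28 + 17/56 + 9/14 + 1 = 115/56 ≈ 2.054 bits/symbol.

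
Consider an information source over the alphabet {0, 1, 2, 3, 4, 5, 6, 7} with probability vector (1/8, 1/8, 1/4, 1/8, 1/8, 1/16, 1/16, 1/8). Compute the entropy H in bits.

2.875 bits

Each probability is a power of 1/2, so log₂(1/p) is an integer.
H = Σ p·log₂(1/p) = 1/8·3 + 1/8·3 + 1/4·2 + 1/8·3 + 1/8·3 + 1/16·4 + 1/16·4 + 1/8·3 = 2.875 bits.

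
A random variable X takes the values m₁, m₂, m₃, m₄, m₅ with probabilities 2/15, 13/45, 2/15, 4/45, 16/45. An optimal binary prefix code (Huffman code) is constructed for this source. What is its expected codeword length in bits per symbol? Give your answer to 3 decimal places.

Repeatedly combine the two least-probable nodes; the expected code length is the sum of the merged weights.
merge 4/45 + 2/15 → 2/9
merge 2/15 + 2/9 → 16/45
merge 13/45 + 16/45 → 29/45
merge 16/45 + 29/45 → 1
L = 2/9 + 16/45 + 29/45 + 1 = 20/9 ≈ 2.222 bits/symbol.

2.222 bits/symbol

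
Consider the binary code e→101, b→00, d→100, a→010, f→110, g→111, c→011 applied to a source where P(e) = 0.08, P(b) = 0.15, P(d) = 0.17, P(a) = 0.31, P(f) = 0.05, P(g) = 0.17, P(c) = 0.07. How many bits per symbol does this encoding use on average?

2.85 bits/symbol

L̄ = Σ pᵢ·ℓᵢ = 0.08·3 + 0.15·2 + 0.17·3 + 0.31·3 + 0.05·3 + 0.17·3 + 0.07·3 = 2.85 bits/symbol.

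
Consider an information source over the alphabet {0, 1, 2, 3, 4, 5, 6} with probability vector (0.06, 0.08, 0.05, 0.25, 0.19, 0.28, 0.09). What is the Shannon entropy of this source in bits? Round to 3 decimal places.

2.533 bits

H = −Σ pᵢ log₂ pᵢ.
−0.06·log₂(0.06) = 0.2435
−0.08·log₂(0.08) = 0.2915
−0.05·log₂(0.05) = 0.2161
−0.25·log₂(0.25) = 0.5000
−0.19·log₂(0.19) = 0.4552
−0.28·log₂(0.28) = 0.5142
−0.09·log₂(0.09) = 0.3127
Sum ≈ 2.5332 → 2.533 bits.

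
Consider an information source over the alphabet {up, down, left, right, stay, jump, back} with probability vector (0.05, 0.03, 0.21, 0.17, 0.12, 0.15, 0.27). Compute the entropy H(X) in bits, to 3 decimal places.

2.563 bits

H = −Σ pᵢ log₂ pᵢ.
−0.05·log₂(0.05) = 0.2161
−0.03·log₂(0.03) = 0.1518
−0.21·log₂(0.21) = 0.4728
−0.17·log₂(0.17) = 0.4346
−0.12·log₂(0.12) = 0.3671
−0.15·log₂(0.15) = 0.4105
−0.27·log₂(0.27) = 0.5100
Sum ≈ 2.5629 → 2.563 bits.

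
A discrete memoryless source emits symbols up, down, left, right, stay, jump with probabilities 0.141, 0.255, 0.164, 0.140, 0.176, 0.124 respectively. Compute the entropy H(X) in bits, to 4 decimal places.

2.5406 bits

H = −Σ pᵢ log₂ pᵢ.
−0.141·log₂(0.141) = 0.3985
−0.255·log₂(0.255) = 0.5027
−0.164·log₂(0.164) = 0.4278
−0.140·log₂(0.140) = 0.3971
−0.176·log₂(0.176) = 0.4411
−0.124·log₂(0.124) = 0.3734
Sum ≈ 2.5406 → 2.5406 bits.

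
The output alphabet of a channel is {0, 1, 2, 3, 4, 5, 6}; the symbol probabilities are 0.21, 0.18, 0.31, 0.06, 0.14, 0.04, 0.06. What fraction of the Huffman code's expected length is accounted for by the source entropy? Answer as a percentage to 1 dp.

Entropy H = −Σ p log₂ p ≈ 2.5119 bits.
Huffman merges: 1/25+3/50→1/10; 3/50+1/10→4/25; 7/50+4/25→3/10; 9/50+21/100→39/100; 3/10+31/100→61/100; 39/100+61/100→1. L = 64/25 ≈ 2.5600.
Efficiency = H/L = 2.5119/2.5600 = 98.1%.

98.1%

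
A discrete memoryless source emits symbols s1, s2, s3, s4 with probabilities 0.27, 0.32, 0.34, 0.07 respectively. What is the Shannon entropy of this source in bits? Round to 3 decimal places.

H = −Σ pᵢ log₂ pᵢ.
−0.27·log₂(0.27) = 0.5100
−0.32·log₂(0.32) = 0.5260
−0.34·log₂(0.34) = 0.5292
−0.07·log₂(0.07) = 0.2686
Sum ≈ 1.8338 → 1.834 bits.

1.834 bits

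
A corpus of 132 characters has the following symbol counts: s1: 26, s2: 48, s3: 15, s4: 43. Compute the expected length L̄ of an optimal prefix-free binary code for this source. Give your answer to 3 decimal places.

Probabilities are the counts divided by 132.
Repeatedly combine the two least-probable nodes; the expected code length is the sum of the merged weights.
merge 5/44 + 13/66 → 41/132
merge 41/132 + 43/132 → 7/11
merge 4/11 + 7/11 → 1
L = 41/132 + 7/11 + 1 = 257/132 ≈ 1.947 bits/symbol.

1.947 bits/symbol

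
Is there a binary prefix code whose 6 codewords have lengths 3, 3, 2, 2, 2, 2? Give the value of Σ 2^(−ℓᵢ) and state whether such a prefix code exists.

With common denominator 2^3 = 8: Σ 2^(−ℓᵢ) = 1/8 + 1/8 + 2/8 + 2/8 + 2/8 + 2/8 = 10/8 = 1.25.
Kraft's inequality requires Σ ≤ 1; here Σ = 1.25 > 1, so no such prefix code exists.

1.25; no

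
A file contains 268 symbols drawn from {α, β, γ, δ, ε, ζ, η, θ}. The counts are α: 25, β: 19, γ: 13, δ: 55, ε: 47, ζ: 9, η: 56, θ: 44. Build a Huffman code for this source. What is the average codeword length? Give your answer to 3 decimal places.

Probabilities are the counts divided by 268.
Repeatedly combine the two least-probable nodes; the expected code length is the sum of the merged weights.
merge 9/268 + 13/268 → 11/134
merge 19/268 + 11/134 → 41/268
merge 25/268 + 41/268 → 33/134
merge 11/67 + 47/268 → 91/268
merge 55/268 + 14/67 → 111/268
merge 33/134 + 91/268 → 157/268
merge 111/268 + 157/268 → 1
L = 11/134 + 41/268 + 33/134 + 91/268 + 111/268 + 157/268 + 1 = 189/67 ≈ 2.821 bits/symbol.

2.821 bits/symbol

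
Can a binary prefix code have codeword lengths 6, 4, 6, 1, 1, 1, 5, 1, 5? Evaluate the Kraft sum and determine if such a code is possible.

With common denominator 2^6 = 64: Σ 2^(−ℓᵢ) = 1/64 + 4/64 + 1/64 + 32/64 + 32/64 + 32/64 + 2/64 + 32/64 + 2/64 = 138/64 = 2.15625.
Kraft's inequality requires Σ ≤ 1; here Σ = 2.15625 > 1, so no such prefix code exists.

2.15625; no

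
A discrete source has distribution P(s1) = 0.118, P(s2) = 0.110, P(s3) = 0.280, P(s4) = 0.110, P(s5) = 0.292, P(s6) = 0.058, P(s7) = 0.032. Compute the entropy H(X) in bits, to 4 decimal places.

2.4943 bits

H = −Σ pᵢ log₂ pᵢ.
−0.118·log₂(0.118) = 0.3638
−0.110·log₂(0.110) = 0.3503
−0.280·log₂(0.280) = 0.5142
−0.110·log₂(0.110) = 0.3503
−0.292·log₂(0.292) = 0.5186
−0.058·log₂(0.058) = 0.2383
−0.032·log₂(0.032) = 0.1589
Sum ≈ 2.4943 → 2.4943 bits.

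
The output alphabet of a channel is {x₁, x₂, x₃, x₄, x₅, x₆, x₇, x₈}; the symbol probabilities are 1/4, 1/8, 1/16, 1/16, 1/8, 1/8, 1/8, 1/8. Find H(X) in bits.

2.875 bits

Each probability is a power of 1/2, so log₂(1/p) is an integer.
H = Σ p·log₂(1/p) = 1/4·2 + 1/8·3 + 1/16·4 + 1/16·4 + 1/8·3 + 1/8·3 + 1/8·3 + 1/8·3 = 2.875 bits.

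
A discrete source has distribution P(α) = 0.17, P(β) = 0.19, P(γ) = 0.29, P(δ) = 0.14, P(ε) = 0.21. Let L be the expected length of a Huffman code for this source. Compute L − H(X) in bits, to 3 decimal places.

0.032 bits

Entropy H = −Σ p log₂ p ≈ 2.2777 bits.
Huffman merges: 7/50+17/100→31/100; 19/100+21/100→2/5; 29/100+31/100→3/5; 2/5+3/5→1. L = 231/100 ≈ 2.3100.
L − H = 2.3100 − 2.2777 = 0.032 bits.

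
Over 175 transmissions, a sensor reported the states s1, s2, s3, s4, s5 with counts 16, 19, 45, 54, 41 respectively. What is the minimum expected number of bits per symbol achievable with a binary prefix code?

Probabilities are the counts divided by 175.
Repeatedly combine the two least-probable nodes; the expected code length is the sum of the merged weights.
merge 16/175 + 19/175 → 1/5
merge 1/5 + 41/175 → 76/175
merge 9/35 + 54/175 → 99/175
merge 76/175 + 99/175 → 1
L = 1/5 + 76/175 + 99/175 + 1 = 11/5 = 2.2 bits/symbol.

2.2 bits/symbol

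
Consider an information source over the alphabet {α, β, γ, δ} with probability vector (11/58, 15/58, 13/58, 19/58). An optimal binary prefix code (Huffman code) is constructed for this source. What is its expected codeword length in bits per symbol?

Repeatedly combine the two least-probable nodes; the expected code length is the sum of the merged weights.
merge 11/58 + 13/58 → 12/29
merge 15/58 + 19/58 → 17/29
merge 12/29 + 17/29 → 1
L = 12/29 + 17/29 + 1 = 2 bits/symbol.

2 bits/symbol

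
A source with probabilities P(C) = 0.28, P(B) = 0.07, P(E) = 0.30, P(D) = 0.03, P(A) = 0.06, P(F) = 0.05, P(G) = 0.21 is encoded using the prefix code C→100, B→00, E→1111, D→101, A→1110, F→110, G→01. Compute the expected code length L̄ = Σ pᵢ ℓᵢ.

3.08 bits/symbol

L̄ = Σ pᵢ·ℓᵢ = 0.28·3 + 0.07·2 + 0.30·4 + 0.03·3 + 0.06·4 + 0.05·3 + 0.21·2 = 3.08 bits/symbol.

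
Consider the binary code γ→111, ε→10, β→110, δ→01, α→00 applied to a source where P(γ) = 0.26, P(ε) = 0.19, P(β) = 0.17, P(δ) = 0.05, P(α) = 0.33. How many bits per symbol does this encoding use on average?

2.43 bits/symbol

L̄ = Σ pᵢ·ℓᵢ = 0.26·3 + 0.19·2 + 0.17·3 + 0.05·2 + 0.33·2 = 2.43 bits/symbol.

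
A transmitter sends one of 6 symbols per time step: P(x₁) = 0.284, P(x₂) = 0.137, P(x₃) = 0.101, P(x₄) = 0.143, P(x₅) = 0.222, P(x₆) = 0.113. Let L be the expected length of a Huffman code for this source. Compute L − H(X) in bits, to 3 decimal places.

0.013 bits

Entropy H = −Σ p log₂ p ≈ 2.4814 bits.
Huffman merges: 101/1000+113/1000→107/500; 137/1000+143/1000→7/25; 107/500+111/500→109/250; 7/25+71/250→141/250; 109/250+141/250→1. L = 1247/500 ≈ 2.4940.
L − H = 2.4940 − 2.4814 = 0.013 bits.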